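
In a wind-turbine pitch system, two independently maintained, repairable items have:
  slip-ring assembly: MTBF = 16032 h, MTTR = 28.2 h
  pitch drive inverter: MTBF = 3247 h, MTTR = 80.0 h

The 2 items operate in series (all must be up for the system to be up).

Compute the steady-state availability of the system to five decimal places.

0.97424

A(slip-ring assembly) = MTBF/(MTBF+MTTR) = 16032/(16032+28.2) = 0.998244
A(pitch drive inverter) = MTBF/(MTBF+MTTR) = 3247/(3247+80.0) = 0.975954
Series availability: 0.998244 × 0.975954 = 0.97424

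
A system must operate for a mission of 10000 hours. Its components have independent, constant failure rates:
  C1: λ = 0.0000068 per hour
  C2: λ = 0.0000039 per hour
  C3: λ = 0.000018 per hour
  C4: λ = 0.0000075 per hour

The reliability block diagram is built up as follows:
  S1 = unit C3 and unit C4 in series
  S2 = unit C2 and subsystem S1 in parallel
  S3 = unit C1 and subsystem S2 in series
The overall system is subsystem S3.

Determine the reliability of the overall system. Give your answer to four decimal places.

0.9262

R(C1) = exp(−0.0000068 × 10000) = 0.934260
R(C2) = exp(−0.0000039 × 10000) = 0.961751
R(C3) = exp(−0.000018 × 10000) = 0.835270
R(C4) = exp(−0.0000075 × 10000) = 0.927743
Series (C3 and C4): 0.835270 × 0.927743 = 0.774916
Parallel (C2 and [0.774916]): 1 − (1 − 0.961751)(1 − 0.774916) = 0.991391
Series (C1 and [0.991391]): 0.934260 × 0.991391 = 0.9262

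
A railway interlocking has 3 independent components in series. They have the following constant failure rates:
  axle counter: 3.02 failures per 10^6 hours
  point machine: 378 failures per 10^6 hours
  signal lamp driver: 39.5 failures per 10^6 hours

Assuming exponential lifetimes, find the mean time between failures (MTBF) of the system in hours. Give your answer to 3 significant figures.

2380

Series of exponential components: λ_sys = Σ λ_i
λ_sys = 0.00000302 + 0.000378 + 0.0000395 = 4.2052e-04 /h
MTBF = 1 / λ_sys = 2380 h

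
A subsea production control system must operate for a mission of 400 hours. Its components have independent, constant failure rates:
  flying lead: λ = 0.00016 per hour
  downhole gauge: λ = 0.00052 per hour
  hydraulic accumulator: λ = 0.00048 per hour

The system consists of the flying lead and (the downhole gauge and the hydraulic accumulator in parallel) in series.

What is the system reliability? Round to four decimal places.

R(flying lead) = exp(−0.00016 × 400) = 0.938005
R(downhole gauge) = exp(−0.00052 × 400) = 0.812207
R(hydraulic accumulator) = exp(−0.00048 × 400) = 0.825307
Parallel (downhole gauge and hydraulic accumulator): 1 − (1 − 0.812207)(1 − 0.825307) = 0.967194
Series (flying lead and [0.967194]): 0.938005 × 0.967194 = 0.9072

0.9072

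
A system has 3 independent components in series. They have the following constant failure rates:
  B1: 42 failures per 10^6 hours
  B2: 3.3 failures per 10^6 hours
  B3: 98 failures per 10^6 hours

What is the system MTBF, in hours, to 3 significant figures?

Series of exponential components: λ_sys = Σ λ_i
λ_sys = 0.000042 + 0.0000033 + 0.000098 = 1.4330e-04 /h
MTBF = 1 / λ_sys = 6980 h

6980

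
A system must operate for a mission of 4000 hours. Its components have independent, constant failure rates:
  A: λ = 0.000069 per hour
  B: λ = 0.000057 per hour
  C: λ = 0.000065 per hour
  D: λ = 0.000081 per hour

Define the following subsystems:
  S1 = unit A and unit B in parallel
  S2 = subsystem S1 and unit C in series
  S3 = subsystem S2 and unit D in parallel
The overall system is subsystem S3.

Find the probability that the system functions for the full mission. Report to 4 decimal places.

0.9261

R(A) = exp(−0.000069 × 4000) = 0.758813
R(B) = exp(−0.000057 × 4000) = 0.796124
R(C) = exp(−0.000065 × 4000) = 0.771052
R(D) = exp(−0.000081 × 4000) = 0.723250
Parallel (A and B): 1 − (1 − 0.758813)(1 − 0.796124) = 0.950828
Series ([0.950828] and C): 0.950828 × 0.771052 = 0.733138
Parallel ([0.733138] and D): 1 − (1 − 0.733138)(1 − 0.723250) = 0.9261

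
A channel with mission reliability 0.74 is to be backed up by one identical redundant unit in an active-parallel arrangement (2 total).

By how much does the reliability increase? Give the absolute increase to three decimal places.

0.192

R_before = 0.74
R_after = 1 − (1 − 0.74)^2 = 0.932
ΔR = 0.932 − 0.74 = 0.192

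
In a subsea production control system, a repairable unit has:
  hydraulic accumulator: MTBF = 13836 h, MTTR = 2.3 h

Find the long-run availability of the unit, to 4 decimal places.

A(hydraulic accumulator) = MTBF/(MTBF+MTTR) = 13836/(13836+2.3) = 0.9998

0.9998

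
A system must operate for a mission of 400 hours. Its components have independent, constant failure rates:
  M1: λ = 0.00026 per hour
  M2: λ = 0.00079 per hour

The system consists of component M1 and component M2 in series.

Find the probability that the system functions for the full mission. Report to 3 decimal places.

0.657

R(M1) = exp(−0.00026 × 400) = 0.90123
R(M2) = exp(−0.00079 × 400) = 0.72906
Series (M1 and M2): 0.90123 × 0.72906 = 0.657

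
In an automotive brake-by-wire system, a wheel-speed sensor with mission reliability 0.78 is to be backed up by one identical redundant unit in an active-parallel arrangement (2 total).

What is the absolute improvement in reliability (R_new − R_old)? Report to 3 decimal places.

R_before = 0.78
R_after = 1 − (1 − 0.78)^2 = 0.952
ΔR = 0.952 − 0.78 = 0.172

0.172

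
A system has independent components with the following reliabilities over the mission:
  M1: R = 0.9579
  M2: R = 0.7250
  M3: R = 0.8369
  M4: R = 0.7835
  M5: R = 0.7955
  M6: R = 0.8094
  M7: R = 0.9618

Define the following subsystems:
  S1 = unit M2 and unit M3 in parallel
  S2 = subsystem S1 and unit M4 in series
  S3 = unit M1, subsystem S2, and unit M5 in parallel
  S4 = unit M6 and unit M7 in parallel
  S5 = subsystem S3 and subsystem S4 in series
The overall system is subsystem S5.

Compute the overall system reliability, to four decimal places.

0.9906

Parallel (M2 and M3): 1 − (1 − 0.725000)(1 − 0.836900) = 0.955148
Series ([0.955148] and M4): 0.955148 × 0.783500 = 0.748358
Parallel (M1, [0.748358], and M5): 1 − (1 − 0.957900)(1 − 0.748358)(1 − 0.795500) = 0.997834
Parallel (M6 and M7): 1 − (1 − 0.809400)(1 − 0.961800) = 0.992719
Series ([0.997834] and [0.992719]): 0.997834 × 0.992719 = 0.9906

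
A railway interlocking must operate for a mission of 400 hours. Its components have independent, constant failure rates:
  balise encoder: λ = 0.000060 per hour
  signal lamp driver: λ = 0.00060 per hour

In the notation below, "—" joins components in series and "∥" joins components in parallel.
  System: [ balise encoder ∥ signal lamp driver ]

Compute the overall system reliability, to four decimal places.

R(balise encoder) = exp(−0.000060 × 400) = 0.976286
R(signal lamp driver) = exp(−0.00060 × 400) = 0.786628
Parallel (balise encoder and signal lamp driver): 1 − (1 − 0.976286)(1 − 0.786628) = 0.9949

0.9949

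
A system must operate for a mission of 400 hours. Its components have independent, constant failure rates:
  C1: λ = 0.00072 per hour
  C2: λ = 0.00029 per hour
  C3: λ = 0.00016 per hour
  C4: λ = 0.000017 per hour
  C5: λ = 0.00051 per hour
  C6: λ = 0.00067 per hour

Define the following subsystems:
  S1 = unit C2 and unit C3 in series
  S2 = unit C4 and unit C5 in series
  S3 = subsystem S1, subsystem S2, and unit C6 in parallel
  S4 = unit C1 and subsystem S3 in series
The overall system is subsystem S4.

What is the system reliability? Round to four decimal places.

R(C1) = exp(−0.00072 × 400) = 0.749762
R(C2) = exp(−0.00029 × 400) = 0.890475
R(C3) = exp(−0.00016 × 400) = 0.938005
R(C4) = exp(−0.000017 × 400) = 0.993223
R(C5) = exp(−0.00051 × 400) = 0.815462
R(C6) = exp(−0.00067 × 400) = 0.764908
Series (C2 and C3): 0.890475 × 0.938005 = 0.835270
Series (C4 and C5): 0.993223 × 0.815462 = 0.809936
Parallel ([0.835270], [0.809936], and C6): 1 − (1 − 0.835270)(1 − 0.809936)(1 − 0.764908) = 0.992639
Series (C1 and [0.992639]): 0.749762 × 0.992639 = 0.7442

0.7442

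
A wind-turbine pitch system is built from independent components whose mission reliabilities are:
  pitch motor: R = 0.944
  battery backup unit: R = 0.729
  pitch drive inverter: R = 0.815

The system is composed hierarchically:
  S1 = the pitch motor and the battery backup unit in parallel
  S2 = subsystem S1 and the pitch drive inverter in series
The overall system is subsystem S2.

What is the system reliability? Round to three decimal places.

Parallel (pitch motor and battery backup unit): 1 − (1 − 0.94400)(1 − 0.72900) = 0.98482
Series ([0.98482] and pitch drive inverter): 0.98482 × 0.81500 = 0.803

0.803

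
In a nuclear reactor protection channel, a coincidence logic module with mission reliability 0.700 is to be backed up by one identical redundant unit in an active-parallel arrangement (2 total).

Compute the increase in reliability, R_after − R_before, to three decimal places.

0.210

R_before = 0.700
R_after = 1 − (1 − 0.700)^2 = 0.910
ΔR = 0.910 − 0.700 = 0.210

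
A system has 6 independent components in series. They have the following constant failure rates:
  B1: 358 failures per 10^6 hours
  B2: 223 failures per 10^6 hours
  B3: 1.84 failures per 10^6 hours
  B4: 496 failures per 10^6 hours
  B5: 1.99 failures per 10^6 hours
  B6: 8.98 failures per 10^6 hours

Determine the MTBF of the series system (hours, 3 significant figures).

918

Series of exponential components: λ_sys = Σ λ_i
λ_sys = 0.000358 + 0.000223 + 0.00000184 + 0.000496 + 0.00000199 + 0.00000898 = 1.0898e-03 /h
MTBF = 1 / λ_sys = 918 h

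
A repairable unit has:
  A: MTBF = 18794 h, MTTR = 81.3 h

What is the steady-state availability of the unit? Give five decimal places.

A(A) = MTBF/(MTBF+MTTR) = 18794/(18794+81.3) = 0.99569

0.99569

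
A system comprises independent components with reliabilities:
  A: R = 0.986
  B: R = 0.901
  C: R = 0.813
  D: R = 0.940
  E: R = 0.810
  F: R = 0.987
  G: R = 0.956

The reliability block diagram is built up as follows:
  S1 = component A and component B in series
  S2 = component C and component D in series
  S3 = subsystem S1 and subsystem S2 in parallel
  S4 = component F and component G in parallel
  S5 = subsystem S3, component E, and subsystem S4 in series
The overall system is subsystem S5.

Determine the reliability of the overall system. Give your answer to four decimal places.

Series (A and B): 0.986000 × 0.901000 = 0.888386
Series (C and D): 0.813000 × 0.940000 = 0.764220
Parallel ([0.888386] and [0.764220]): 1 − (1 − 0.888386)(1 − 0.764220) = 0.973684
Parallel (F and G): 1 − (1 − 0.987000)(1 − 0.956000) = 0.999428
Series ([0.973684], E, and [0.999428]): 0.973684 × 0.810000 × 0.999428 = 0.7882

0.7882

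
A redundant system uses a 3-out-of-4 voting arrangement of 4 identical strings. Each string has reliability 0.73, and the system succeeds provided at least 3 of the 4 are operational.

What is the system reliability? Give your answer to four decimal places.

R = Σ_{i=3}^{4} C(4,i) p^i (1−p)^{4−i} with p = 0.73
C(4,3)·0.73^3·0.27^1 = 0.420138
C(4,4)·0.73^4·0.27^0 = 0.283982
Sum = 0.7041

0.7041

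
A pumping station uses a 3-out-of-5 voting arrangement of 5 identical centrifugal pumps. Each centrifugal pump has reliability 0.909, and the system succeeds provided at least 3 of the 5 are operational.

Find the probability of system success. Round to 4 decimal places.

R = Σ_{i=3}^{5} C(5,i) p^i (1−p)^{5−i} with p = 0.909
C(5,3)·0.909^3·0.091^2 = 0.062198
C(5,4)·0.909^4·0.091^1 = 0.310647
C(5,5)·0.909^5·0.091^0 = 0.620611
Sum = 0.9935

0.9935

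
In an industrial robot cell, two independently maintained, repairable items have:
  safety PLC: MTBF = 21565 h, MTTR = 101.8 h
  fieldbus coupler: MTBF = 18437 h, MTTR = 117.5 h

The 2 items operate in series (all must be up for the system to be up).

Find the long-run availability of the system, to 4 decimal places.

0.9890

A(safety PLC) = MTBF/(MTBF+MTTR) = 21565/(21565+101.8) = 0.995302
A(fieldbus coupler) = MTBF/(MTBF+MTTR) = 18437/(18437+117.5) = 0.993667
Series availability: 0.995302 × 0.993667 = 0.9890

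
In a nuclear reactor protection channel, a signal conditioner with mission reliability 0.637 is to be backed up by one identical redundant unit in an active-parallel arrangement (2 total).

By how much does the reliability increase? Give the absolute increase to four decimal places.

0.2312

R_before = 0.637
R_after = 1 − (1 − 0.637)^2 = 0.8682
ΔR = 0.8682 − 0.637 = 0.2312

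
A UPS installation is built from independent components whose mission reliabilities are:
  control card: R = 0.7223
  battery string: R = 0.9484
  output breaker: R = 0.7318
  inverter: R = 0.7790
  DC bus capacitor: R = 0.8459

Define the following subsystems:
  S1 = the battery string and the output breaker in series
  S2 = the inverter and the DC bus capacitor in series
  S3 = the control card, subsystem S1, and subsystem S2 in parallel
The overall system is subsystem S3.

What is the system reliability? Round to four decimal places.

0.9710

Series (battery string and output breaker): 0.948400 × 0.731800 = 0.694039
Series (inverter and DC bus capacitor): 0.779000 × 0.845900 = 0.658956
Parallel (control card, [0.694039], and [0.658956]): 1 − (1 − 0.722300)(1 − 0.694039)(1 − 0.658956) = 0.9710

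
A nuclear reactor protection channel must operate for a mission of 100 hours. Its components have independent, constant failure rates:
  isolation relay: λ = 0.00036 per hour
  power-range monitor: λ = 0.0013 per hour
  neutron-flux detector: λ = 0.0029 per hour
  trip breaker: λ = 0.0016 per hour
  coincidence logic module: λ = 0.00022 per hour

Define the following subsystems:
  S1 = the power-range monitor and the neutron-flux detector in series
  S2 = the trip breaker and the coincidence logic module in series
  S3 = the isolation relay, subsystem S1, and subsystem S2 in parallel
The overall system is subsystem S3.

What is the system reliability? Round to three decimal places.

R(isolation relay) = exp(−0.00036 × 100) = 0.96464
R(power-range monitor) = exp(−0.0013 × 100) = 0.87810
R(neutron-flux detector) = exp(−0.0029 × 100) = 0.74826
R(trip breaker) = exp(−0.0016 × 100) = 0.85214
R(coincidence logic module) = exp(−0.00022 × 100) = 0.97824
Series (power-range monitor and neutron-flux detector): 0.87810 × 0.74826 = 0.65705
Series (trip breaker and coincidence logic module): 0.85214 × 0.97824 = 0.83360
Parallel (isolation relay, [0.65705], and [0.83360]): 1 − (1 − 0.96464)(1 − 0.65705)(1 − 0.83360) = 0.998

0.998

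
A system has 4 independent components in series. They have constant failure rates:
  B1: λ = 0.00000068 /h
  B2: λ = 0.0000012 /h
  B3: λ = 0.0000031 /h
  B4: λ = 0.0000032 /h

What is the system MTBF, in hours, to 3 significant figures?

122000

Series of exponential components: λ_sys = Σ λ_i
λ_sys = 0.00000068 + 0.0000012 + 0.0000031 + 0.0000032 = 8.1800e-06 /h
MTBF = 1 / λ_sys = 122000 h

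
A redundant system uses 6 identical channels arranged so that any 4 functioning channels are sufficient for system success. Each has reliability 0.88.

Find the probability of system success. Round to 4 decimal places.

0.9739

R = Σ_{i=4}^{6} C(6,i) p^i (1−p)^{6−i} with p = 0.88
C(6,4)·0.88^4·0.12^2 = 0.129534
C(6,5)·0.88^5·0.12^1 = 0.379967
C(6,6)·0.88^6·0.12^0 = 0.464404
Sum = 0.9739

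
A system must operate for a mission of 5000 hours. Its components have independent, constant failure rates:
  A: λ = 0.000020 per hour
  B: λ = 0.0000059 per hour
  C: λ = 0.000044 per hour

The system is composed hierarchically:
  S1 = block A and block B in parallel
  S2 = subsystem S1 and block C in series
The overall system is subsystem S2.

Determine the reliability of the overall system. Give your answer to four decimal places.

R(A) = exp(−0.000020 × 5000) = 0.904837
R(B) = exp(−0.0000059 × 5000) = 0.970931
R(C) = exp(−0.000044 × 5000) = 0.802519
Parallel (A and B): 1 − (1 − 0.904837)(1 − 0.970931) = 0.997234
Series ([0.997234] and C): 0.997234 × 0.802519 = 0.8003

0.8003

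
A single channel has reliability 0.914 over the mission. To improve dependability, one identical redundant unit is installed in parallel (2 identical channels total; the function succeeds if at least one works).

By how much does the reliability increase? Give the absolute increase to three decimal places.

R_before = 0.914
R_after = 1 − (1 − 0.914)^2 = 0.993
ΔR = 0.993 − 0.914 = 0.079

0.079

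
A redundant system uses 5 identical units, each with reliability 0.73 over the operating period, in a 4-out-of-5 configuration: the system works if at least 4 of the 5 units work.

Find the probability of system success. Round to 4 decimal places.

0.5907

R = Σ_{i=4}^{5} C(5,i) p^i (1−p)^{5−i} with p = 0.73
C(5,4)·0.73^4·0.27^1 = 0.383376
C(5,5)·0.73^5·0.27^0 = 0.207307
Sum = 0.5907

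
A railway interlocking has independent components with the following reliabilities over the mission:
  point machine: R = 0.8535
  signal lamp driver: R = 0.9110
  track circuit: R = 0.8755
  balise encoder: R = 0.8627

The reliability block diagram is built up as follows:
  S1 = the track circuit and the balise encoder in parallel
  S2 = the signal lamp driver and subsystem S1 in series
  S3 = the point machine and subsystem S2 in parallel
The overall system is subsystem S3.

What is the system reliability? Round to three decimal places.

Parallel (track circuit and balise encoder): 1 − (1 − 0.87550)(1 − 0.86270) = 0.98291
Series (signal lamp driver and [0.98291]): 0.91100 × 0.98291 = 0.89543
Parallel (point machine and [0.89543]): 1 − (1 − 0.85350)(1 − 0.89543) = 0.985

0.985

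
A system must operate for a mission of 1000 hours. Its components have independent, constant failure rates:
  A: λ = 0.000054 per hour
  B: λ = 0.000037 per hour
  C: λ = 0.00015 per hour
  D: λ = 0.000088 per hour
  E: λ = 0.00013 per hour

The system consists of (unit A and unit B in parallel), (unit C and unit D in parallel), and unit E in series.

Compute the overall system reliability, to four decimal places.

0.8661

R(A) = exp(−0.000054 × 1000) = 0.947432
R(B) = exp(−0.000037 × 1000) = 0.963676
R(C) = exp(−0.00015 × 1000) = 0.860708
R(D) = exp(−0.000088 × 1000) = 0.915761
R(E) = exp(−0.00013 × 1000) = 0.878095
Parallel (A and B): 1 − (1 − 0.947432)(1 − 0.963676) = 0.998091
Parallel (C and D): 1 − (1 − 0.860708)(1 − 0.915761) = 0.988266
Series ([0.998091], [0.988266], and E): 0.998091 × 0.988266 × 0.878095 = 0.8661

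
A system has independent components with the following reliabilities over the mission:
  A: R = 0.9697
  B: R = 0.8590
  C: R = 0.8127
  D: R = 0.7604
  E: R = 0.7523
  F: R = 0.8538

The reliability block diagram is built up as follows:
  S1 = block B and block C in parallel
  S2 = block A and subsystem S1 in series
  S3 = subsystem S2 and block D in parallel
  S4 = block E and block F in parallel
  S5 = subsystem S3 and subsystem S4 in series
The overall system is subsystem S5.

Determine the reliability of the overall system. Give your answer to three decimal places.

0.951

Parallel (B and C): 1 − (1 − 0.85900)(1 − 0.81270) = 0.97359
Series (A and [0.97359]): 0.96970 × 0.97359 = 0.94409
Parallel ([0.94409] and D): 1 − (1 − 0.94409)(1 − 0.76040) = 0.98660
Parallel (E and F): 1 − (1 − 0.75230)(1 − 0.85380) = 0.96379
Series ([0.98660] and [0.96379]): 0.98660 × 0.96379 = 0.951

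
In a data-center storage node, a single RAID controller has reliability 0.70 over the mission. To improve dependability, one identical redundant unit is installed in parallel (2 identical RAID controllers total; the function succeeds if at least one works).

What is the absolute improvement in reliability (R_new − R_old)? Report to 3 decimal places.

0.210

R_before = 0.70
R_after = 1 − (1 − 0.70)^2 = 0.910
ΔR = 0.910 − 0.70 = 0.210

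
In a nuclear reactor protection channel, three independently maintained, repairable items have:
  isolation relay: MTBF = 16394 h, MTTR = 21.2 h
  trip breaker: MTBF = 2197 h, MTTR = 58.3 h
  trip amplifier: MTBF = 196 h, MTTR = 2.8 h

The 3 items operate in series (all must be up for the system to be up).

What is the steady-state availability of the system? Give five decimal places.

A(isolation relay) = MTBF/(MTBF+MTTR) = 16394/(16394+21.2) = 0.998709
A(trip breaker) = MTBF/(MTBF+MTTR) = 2197/(2197+58.3) = 0.974150
A(trip amplifier) = MTBF/(MTBF+MTTR) = 196/(196+2.8) = 0.985915
Series availability: 0.998709 × 0.974150 × 0.985915 = 0.95919

0.95919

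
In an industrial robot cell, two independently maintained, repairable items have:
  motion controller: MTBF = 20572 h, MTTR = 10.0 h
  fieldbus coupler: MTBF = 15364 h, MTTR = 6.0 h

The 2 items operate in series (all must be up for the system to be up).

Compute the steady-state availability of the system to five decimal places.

A(motion controller) = MTBF/(MTBF+MTTR) = 20572/(20572+10.0) = 0.999514
A(fieldbus coupler) = MTBF/(MTBF+MTTR) = 15364/(15364+6.0) = 0.999610
Series availability: 0.999514 × 0.999610 = 0.99912

0.99912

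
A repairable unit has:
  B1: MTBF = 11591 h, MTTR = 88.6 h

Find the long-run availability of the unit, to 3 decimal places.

A(B1) = MTBF/(MTBF+MTTR) = 11591/(11591+88.6) = 0.992

0.992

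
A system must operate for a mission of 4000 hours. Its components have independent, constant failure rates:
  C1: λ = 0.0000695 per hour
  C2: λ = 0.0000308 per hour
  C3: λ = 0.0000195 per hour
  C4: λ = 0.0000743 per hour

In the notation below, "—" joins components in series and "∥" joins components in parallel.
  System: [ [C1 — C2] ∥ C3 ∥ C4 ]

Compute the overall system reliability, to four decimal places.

R(C1) = exp(−0.0000695 × 4000) = 0.757297
R(C2) = exp(−0.0000308 × 4000) = 0.884087
R(C3) = exp(−0.0000195 × 4000) = 0.924964
R(C4) = exp(−0.0000743 × 4000) = 0.742895
Series (C1 and C2): 0.757297 × 0.884087 = 0.669516
Parallel ([0.669516], C3, and C4): 1 − (1 − 0.669516)(1 − 0.924964)(1 − 0.742895) = 0.9936

0.9936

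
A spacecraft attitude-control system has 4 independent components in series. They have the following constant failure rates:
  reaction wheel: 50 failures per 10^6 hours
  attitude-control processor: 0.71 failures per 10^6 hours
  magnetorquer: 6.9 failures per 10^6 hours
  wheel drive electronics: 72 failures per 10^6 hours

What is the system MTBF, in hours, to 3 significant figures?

Series of exponential components: λ_sys = Σ λ_i
λ_sys = 0.000050 + 0.00000071 + 0.0000069 + 0.000072 = 1.2961e-04 /h
MTBF = 1 / λ_sys = 7720 h

7720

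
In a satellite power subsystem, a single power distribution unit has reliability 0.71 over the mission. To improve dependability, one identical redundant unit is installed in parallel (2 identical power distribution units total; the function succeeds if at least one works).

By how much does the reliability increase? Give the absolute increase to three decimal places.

R_before = 0.71
R_after = 1 − (1 − 0.71)^2 = 0.916
ΔR = 0.916 − 0.71 = 0.206

0.206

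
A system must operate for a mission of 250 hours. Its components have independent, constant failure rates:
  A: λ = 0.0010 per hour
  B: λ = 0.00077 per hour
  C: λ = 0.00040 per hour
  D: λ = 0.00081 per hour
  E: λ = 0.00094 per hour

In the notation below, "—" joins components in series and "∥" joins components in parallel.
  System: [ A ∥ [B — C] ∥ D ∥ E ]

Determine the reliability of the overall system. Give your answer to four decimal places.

R(A) = exp(−0.0010 × 250) = 0.778801
R(B) = exp(−0.00077 × 250) = 0.824894
R(C) = exp(−0.00040 × 250) = 0.904837
R(D) = exp(−0.00081 × 250) = 0.816686
R(E) = exp(−0.00094 × 250) = 0.790571
Series (B and C): 0.824894 × 0.904837 = 0.746395
Parallel (A, [0.746395], D, and E): 1 − (1 − 0.778801)(1 − 0.746395)(1 − 0.816686)(1 − 0.790571) = 0.9978

0.9978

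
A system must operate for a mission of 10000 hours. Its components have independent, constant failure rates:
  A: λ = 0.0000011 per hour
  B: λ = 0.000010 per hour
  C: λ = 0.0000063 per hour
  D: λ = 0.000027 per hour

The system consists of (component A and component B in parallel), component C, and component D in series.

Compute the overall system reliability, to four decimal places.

R(A) = exp(−0.0000011 × 10000) = 0.989060
R(B) = exp(−0.000010 × 10000) = 0.904837
R(C) = exp(−0.0000063 × 10000) = 0.938943
R(D) = exp(−0.000027 × 10000) = 0.763379
Parallel (A and B): 1 − (1 − 0.989060)(1 − 0.904837) = 0.998959
Series ([0.998959], C, and D): 0.998959 × 0.938943 × 0.763379 = 0.7160

0.7160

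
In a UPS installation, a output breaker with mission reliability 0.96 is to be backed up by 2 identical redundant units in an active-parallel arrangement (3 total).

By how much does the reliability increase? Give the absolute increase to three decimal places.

R_before = 0.96
R_after = 1 − (1 − 0.96)^3 = 1.000
ΔR = 1.000 − 0.96 = 0.040

0.040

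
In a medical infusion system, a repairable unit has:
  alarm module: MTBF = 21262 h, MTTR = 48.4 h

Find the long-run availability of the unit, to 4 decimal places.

0.9977

A(alarm module) = MTBF/(MTBF+MTTR) = 21262/(21262+48.4) = 0.9977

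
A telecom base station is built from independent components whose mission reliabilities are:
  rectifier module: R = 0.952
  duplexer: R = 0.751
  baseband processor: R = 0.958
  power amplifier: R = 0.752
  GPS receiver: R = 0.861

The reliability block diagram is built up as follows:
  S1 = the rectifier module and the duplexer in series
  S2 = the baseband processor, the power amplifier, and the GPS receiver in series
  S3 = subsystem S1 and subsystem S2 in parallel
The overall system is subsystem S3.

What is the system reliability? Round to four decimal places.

0.8918

Series (rectifier module and duplexer): 0.952000 × 0.751000 = 0.714952
Series (baseband processor, power amplifier, and GPS receiver): 0.958000 × 0.752000 × 0.861000 = 0.620278
Parallel ([0.714952] and [0.620278]): 1 − (1 − 0.714952)(1 − 0.620278) = 0.8918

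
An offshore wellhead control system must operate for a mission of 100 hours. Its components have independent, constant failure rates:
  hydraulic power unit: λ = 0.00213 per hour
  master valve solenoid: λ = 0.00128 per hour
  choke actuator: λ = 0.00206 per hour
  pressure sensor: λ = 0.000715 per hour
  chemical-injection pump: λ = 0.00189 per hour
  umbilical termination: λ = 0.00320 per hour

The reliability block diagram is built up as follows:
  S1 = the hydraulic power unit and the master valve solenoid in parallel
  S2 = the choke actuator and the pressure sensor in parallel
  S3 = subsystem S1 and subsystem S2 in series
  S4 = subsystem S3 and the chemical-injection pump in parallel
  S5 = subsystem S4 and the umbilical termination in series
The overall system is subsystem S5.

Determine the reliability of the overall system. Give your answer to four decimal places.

R(hydraulic power unit) = exp(−0.00213 × 100) = 0.808156
R(master valve solenoid) = exp(−0.00128 × 100) = 0.879853
R(choke actuator) = exp(−0.00206 × 100) = 0.813833
R(pressure sensor) = exp(−0.000715 × 100) = 0.930996
R(chemical-injection pump) = exp(−0.00189 × 100) = 0.827787
R(umbilical termination) = exp(−0.00320 × 100) = 0.726149
Parallel (hydraulic power unit and master valve solenoid): 1 − (1 − 0.808156)(1 − 0.879853) = 0.976951
Parallel (choke actuator and pressure sensor): 1 − (1 − 0.813833)(1 − 0.930996) = 0.987154
Series ([0.976951] and [0.987154]): 0.976951 × 0.987154 = 0.964401
Parallel ([0.964401] and chemical-injection pump): 1 − (1 − 0.964401)(1 − 0.827787) = 0.993869
Series ([0.993869] and umbilical termination): 0.993869 × 0.726149 = 0.7217

0.7217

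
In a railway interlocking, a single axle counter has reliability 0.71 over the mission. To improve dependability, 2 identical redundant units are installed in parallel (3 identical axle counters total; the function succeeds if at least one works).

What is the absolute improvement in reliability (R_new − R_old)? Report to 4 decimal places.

0.2656

R_before = 0.71
R_after = 1 − (1 − 0.71)^3 = 0.9756
ΔR = 0.9756 − 0.71 = 0.2656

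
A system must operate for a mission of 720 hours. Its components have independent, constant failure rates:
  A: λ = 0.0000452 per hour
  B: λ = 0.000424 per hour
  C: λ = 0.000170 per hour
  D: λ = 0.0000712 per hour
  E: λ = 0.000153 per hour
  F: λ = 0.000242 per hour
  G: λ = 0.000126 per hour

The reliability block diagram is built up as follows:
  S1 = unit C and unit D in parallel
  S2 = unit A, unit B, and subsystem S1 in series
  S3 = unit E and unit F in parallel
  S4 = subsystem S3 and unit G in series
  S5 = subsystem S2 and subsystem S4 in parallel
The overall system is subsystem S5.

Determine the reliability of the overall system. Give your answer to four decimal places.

0.9704

R(A) = exp(−0.0000452 × 720) = 0.967980
R(B) = exp(−0.000424 × 720) = 0.736917
R(C) = exp(−0.000170 × 720) = 0.884794
R(D) = exp(−0.0000712 × 720) = 0.950028
R(E) = exp(−0.000153 × 720) = 0.895691
R(F) = exp(−0.000242 × 720) = 0.840095
R(G) = exp(−0.000126 × 720) = 0.913273
Parallel (C and D): 1 − (1 − 0.884794)(1 − 0.950028) = 0.994243
Series (A, B, and [0.994243]): 0.967980 × 0.736917 × 0.994243 = 0.709214
Parallel (E and F): 1 − (1 − 0.895691)(1 − 0.840095) = 0.983320
Series ([0.983320] and G): 0.983320 × 0.913273 = 0.898040
Parallel ([0.709214] and [0.898040]): 1 − (1 − 0.709214)(1 − 0.898040) = 0.9704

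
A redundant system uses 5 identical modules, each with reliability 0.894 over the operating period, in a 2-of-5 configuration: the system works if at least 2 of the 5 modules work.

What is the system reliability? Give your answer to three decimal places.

R = Σ_{i=2}^{5} C(5,i) p^i (1−p)^{5−i} with p = 0.894
C(5,2)·0.894^2·0.106^3 = 0.00952
C(5,3)·0.894^3·0.106^2 = 0.08028
C(5,4)·0.894^4·0.106^1 = 0.33855
C(5,5)·0.894^5·0.106^0 = 0.57107
Sum = 0.999

0.999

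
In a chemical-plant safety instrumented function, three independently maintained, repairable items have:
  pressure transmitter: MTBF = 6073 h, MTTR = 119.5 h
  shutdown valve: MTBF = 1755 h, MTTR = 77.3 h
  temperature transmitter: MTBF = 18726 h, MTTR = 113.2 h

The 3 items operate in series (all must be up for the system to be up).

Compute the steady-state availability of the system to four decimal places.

0.9337

A(pressure transmitter) = MTBF/(MTBF+MTTR) = 6073/(6073+119.5) = 0.980702
A(shutdown valve) = MTBF/(MTBF+MTTR) = 1755/(1755+77.3) = 0.957813
A(temperature transmitter) = MTBF/(MTBF+MTTR) = 18726/(18726+113.2) = 0.993991
Series availability: 0.980702 × 0.957813 × 0.993991 = 0.9337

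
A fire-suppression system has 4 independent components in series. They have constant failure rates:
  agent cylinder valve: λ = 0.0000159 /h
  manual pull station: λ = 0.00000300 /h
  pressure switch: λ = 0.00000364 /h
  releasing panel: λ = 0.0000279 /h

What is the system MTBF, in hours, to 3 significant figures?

19800

Series of exponential components: λ_sys = Σ λ_i
λ_sys = 0.0000159 + 0.00000300 + 0.00000364 + 0.0000279 = 5.0440e-05 /h
MTBF = 1 / λ_sys = 19800 h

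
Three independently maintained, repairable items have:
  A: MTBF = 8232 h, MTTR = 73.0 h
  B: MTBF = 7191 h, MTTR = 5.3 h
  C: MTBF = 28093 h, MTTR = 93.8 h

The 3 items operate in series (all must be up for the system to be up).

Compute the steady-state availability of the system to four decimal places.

A(A) = MTBF/(MTBF+MTTR) = 8232/(8232+73.0) = 0.991210
A(B) = MTBF/(MTBF+MTTR) = 7191/(7191+5.3) = 0.999264
A(C) = MTBF/(MTBF+MTTR) = 28093/(28093+93.8) = 0.996672
Series availability: 0.991210 × 0.999264 × 0.996672 = 0.9872

0.9872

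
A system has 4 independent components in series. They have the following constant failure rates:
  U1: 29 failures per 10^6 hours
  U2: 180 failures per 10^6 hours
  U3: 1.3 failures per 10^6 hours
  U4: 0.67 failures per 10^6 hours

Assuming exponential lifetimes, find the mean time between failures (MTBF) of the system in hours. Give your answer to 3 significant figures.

Series of exponential components: λ_sys = Σ λ_i
λ_sys = 0.000029 + 0.00018 + 0.0000013 + 0.00000067 = 2.1097e-04 /h
MTBF = 1 / λ_sys = 4740 h

4740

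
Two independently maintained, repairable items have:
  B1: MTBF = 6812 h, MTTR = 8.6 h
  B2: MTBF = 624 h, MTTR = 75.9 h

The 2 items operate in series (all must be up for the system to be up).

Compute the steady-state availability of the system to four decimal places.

A(B1) = MTBF/(MTBF+MTTR) = 6812/(6812+8.6) = 0.998739
A(B2) = MTBF/(MTBF+MTTR) = 624/(624+75.9) = 0.891556
Series availability: 0.998739 × 0.891556 = 0.8904

0.8904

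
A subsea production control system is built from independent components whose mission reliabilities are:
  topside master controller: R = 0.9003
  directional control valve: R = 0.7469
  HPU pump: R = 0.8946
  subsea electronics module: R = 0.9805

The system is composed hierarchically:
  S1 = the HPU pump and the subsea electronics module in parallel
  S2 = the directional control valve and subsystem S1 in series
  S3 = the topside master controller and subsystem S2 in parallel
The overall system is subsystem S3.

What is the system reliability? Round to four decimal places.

Parallel (HPU pump and subsea electronics module): 1 − (1 − 0.894600)(1 − 0.980500) = 0.997945
Series (directional control valve and [0.997945]): 0.746900 × 0.997945 = 0.745365
Parallel (topside master controller and [0.745365]): 1 − (1 − 0.900300)(1 − 0.745365) = 0.9746

0.9746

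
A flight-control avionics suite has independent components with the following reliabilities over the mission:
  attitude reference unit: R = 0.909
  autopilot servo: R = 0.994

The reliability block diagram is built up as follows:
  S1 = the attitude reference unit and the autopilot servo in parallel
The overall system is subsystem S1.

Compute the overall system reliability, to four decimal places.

Parallel (attitude reference unit and autopilot servo): 1 − (1 − 0.909000)(1 − 0.994000) = 0.9995

0.9995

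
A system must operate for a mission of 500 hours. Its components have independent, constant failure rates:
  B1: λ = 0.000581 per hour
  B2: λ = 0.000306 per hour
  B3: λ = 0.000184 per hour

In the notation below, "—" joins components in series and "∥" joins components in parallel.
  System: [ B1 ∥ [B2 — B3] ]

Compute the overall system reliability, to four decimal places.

R(B1) = exp(−0.000581 × 500) = 0.747890
R(B2) = exp(−0.000306 × 500) = 0.858130
R(B3) = exp(−0.000184 × 500) = 0.912105
Series (B2 and B3): 0.858130 × 0.912105 = 0.782705
Parallel (B1 and [0.782705]): 1 − (1 − 0.747890)(1 − 0.782705) = 0.9452

0.9452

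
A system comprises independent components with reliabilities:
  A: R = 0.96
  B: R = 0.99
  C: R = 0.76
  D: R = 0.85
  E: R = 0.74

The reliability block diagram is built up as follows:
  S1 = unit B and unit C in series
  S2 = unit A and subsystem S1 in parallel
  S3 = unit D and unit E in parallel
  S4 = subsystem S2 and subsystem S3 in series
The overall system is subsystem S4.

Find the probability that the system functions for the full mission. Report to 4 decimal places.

0.9515

Series (B and C): 0.990000 × 0.760000 = 0.752400
Parallel (A and [0.752400]): 1 − (1 − 0.960000)(1 − 0.752400) = 0.990096
Parallel (D and E): 1 − (1 − 0.850000)(1 − 0.740000) = 0.961000
Series ([0.990096] and [0.961000]): 0.990096 × 0.961000 = 0.9515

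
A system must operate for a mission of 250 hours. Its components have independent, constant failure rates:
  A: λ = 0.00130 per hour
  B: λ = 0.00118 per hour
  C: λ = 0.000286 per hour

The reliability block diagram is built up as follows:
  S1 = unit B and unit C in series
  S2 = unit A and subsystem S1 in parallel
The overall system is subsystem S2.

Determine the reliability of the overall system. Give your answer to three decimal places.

0.915

R(A) = exp(−0.00130 × 250) = 0.72253
R(B) = exp(−0.00118 × 250) = 0.74453
R(C) = exp(−0.000286 × 250) = 0.93100
Series (B and C): 0.74453 × 0.93100 = 0.69316
Parallel (A and [0.69316]): 1 − (1 − 0.72253)(1 − 0.69316) = 0.915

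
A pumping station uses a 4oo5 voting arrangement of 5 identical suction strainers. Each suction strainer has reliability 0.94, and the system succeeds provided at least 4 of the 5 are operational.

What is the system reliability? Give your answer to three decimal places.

0.968

R = Σ_{i=4}^{5} C(5,i) p^i (1−p)^{5−i} with p = 0.94
C(5,4)·0.94^4·0.06^1 = 0.23422
C(5,5)·0.94^5·0.06^0 = 0.73390
Sum = 0.968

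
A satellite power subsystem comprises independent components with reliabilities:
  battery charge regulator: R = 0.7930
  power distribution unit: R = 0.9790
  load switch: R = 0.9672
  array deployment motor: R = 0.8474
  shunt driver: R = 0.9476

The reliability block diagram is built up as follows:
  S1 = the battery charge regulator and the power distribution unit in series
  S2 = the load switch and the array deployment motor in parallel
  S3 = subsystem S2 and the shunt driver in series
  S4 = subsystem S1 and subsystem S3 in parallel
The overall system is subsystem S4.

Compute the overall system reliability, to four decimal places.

Series (battery charge regulator and power distribution unit): 0.793000 × 0.979000 = 0.776347
Parallel (load switch and array deployment motor): 1 − (1 − 0.967200)(1 − 0.847400) = 0.994995
Series ([0.994995] and shunt driver): 0.994995 × 0.947600 = 0.942857
Parallel ([0.776347] and [0.942857]): 1 − (1 − 0.776347)(1 − 0.942857) = 0.9872

0.9872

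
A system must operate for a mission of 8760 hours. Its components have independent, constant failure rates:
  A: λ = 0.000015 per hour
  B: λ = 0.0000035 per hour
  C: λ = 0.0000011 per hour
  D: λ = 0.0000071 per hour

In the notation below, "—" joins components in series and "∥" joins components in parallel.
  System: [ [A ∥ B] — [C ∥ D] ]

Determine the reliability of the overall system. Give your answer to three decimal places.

R(A) = exp(−0.000015 × 8760) = 0.87687
R(B) = exp(−0.0000035 × 8760) = 0.96981
R(C) = exp(−0.0000011 × 8760) = 0.99041
R(D) = exp(−0.0000071 × 8760) = 0.93970
Parallel (A and B): 1 − (1 − 0.87687)(1 − 0.96981) = 0.99628
Parallel (C and D): 1 − (1 − 0.99041)(1 − 0.93970) = 0.99942
Series ([0.99628] and [0.99942]): 0.99628 × 0.99942 = 0.996

0.996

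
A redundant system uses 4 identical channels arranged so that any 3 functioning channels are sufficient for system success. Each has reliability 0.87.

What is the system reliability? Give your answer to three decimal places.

0.915

R = Σ_{i=3}^{4} C(4,i) p^i (1−p)^{4−i} with p = 0.87
C(4,3)·0.87^3·0.13^1 = 0.34242
C(4,4)·0.87^4·0.13^0 = 0.57290
Sum = 0.915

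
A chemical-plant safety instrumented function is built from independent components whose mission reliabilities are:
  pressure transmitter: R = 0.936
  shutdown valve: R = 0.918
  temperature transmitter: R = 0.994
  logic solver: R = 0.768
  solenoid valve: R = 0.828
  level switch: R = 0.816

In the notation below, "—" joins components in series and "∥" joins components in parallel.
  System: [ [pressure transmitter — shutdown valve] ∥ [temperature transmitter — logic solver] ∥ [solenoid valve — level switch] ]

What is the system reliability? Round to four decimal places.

0.9892

Series (pressure transmitter and shutdown valve): 0.936000 × 0.918000 = 0.859248
Series (temperature transmitter and logic solver): 0.994000 × 0.768000 = 0.763392
Series (solenoid valve and level switch): 0.828000 × 0.816000 = 0.675648
Parallel ([0.859248], [0.763392], and [0.675648]): 1 − (1 − 0.859248)(1 − 0.763392)(1 − 0.675648) = 0.9892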